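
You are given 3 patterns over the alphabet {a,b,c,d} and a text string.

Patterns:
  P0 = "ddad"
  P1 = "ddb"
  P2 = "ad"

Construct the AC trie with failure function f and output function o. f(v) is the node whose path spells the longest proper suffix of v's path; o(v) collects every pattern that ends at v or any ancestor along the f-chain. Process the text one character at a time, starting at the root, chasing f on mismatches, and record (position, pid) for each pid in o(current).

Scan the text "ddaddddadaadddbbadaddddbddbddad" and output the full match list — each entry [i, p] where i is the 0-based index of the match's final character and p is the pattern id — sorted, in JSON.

Construct AC machine:
Trie nodes:
  0='ε' goto a→6 d→1
  1='d' goto d→2
  2='dd' goto a→3 b→5
  3='dda' goto d→4
  4='ddad' goto ·  [P0 ends]
  5='ddb' goto ·  [P1 ends]
  6='a' goto d→7
  7='ad' goto ·  [P2 ends]

BFS fail/out derivation:
  n1('d'): parent n0 fail=0; on 'd' 0 → fail=0;  out ∅∪∅=∅
  n6('a'): parent n0 fail=0; on 'a' 0 → fail=0;  out ∅∪∅=∅
  n2('dd'): parent n1 fail=0; on 'd' 0 → fail=1;  out ∅∪∅=∅
  n7('ad'): parent n6 fail=0; on 'd' 0 → fail=1;  out {2}∪∅={2}
  n3('dda'): parent n2 fail=1; on 'a' 1→0 → fail=6;  out ∅∪∅=∅
  n5('ddb'): parent n2 fail=1; on 'b' 1→0 → fail=0;  out {1}∪∅={1}
  n4('ddad'): parent n3 fail=6; on 'd' 6 → fail=7;  out {0}∪{2}={0,2}

Scan:
i=0 'd': node 0→1
i=1 'd': node 1→2
i=2 'a': node 2→3
i=3 'd': node 3→4  emit P0@[0:3],P2@[2:3]
i=4 'd': node 4→2 ·f
i=5 'd': node 2→2 ·f
i=6 'd': node 2→2 ·f
i=7 'a': node 2→3
i=8 'd': node 3→4  emit P0@[5:8],P2@[7:8]
i=9 'a': node 4→6 ·f
i=10 'a': node 6→6 ·f
i=11 'd': node 6→7  emit P2@[10:11]
i=12 'd': node 7→2 ·f
i=13 'd': node 2→2 ·f
i=14 'b': node 2→5  emit P1@[12:14]
i=15 'b': node 5→0 ·f
i=16 'a': node 0→6
i=17 'd': node 6→7  emit P2@[16:17]
i=18 'a': node 7→6 ·f
i=19 'd': node 6→7  emit P2@[18:19]
i=20 'd': node 7→2 ·f
i=21 'd': node 2→2 ·f
i=22 'd': node 2→2 ·f
i=23 'b': node 2→5  emit P1@[21:23]
i=24 'd': node 5→1 ·f
i=25 'd': node 1→2
i=26 'b': node 2→5  emit P1@[24:26]
i=27 'd': node 5→1 ·f
i=28 'd': node 1→2
i=29 'a': node 2→3
i=30 'd': node 3→4  emit P0@[27:30],P2@[29:30]

All matches (sorted): [[3,0],[3,2],[8,0],[8,2],[11,2],[14,1],[17,2],[19,2],[23,1],[26,1],[30,0],[30,2]]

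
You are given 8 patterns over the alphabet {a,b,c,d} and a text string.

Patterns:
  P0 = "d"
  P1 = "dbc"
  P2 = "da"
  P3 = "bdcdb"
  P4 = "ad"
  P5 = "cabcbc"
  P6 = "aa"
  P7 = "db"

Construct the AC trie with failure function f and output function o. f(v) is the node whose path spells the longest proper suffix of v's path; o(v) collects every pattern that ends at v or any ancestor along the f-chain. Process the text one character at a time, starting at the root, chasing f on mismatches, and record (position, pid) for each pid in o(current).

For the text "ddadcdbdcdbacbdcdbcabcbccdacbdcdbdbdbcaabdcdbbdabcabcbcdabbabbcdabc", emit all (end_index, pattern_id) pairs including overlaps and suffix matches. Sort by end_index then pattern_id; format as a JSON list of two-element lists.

Build automaton:
Trie (insert patterns):
  0='ε' goto a→10 b→5 c→12 d→1
  1='d' goto a→4 b→2  ←P0
  2='db' goto c→3  ←P7
  3='dbc' goto ·  ←P1
  4='da' goto ·  ←P2
  5='b' goto d→6
  6='bd' goto c→7
  7='bdc' goto d→8
  8='bdcd' goto b→9
  9='bdcdb' goto ·  ←P3
  10='a' goto a→18 d→11
  11='ad' goto ·  ←P4
  12='c' goto a→13
  13='ca' goto b→14
  14='cab' goto c→15
  15='cabc' goto b→16
  16='cabcb' goto c→17
  17='cabcbc' goto ·  ←P5
  18='aa' goto ·  ←P6

BFS fail/out derivation:
  fail(1) 'd': from fail(0)=0 chase 'd': 0 ⇒ 0;  out={0}∪out(0)={0}
  fail(5) 'b': from fail(0)=0 chase 'b': 0 ⇒ 0;  out=∅∪out(0)=∅
  fail(10) 'a': from fail(0)=0 chase 'a': 0 ⇒ 0;  out=∅∪out(0)=∅
  fail(12) 'c': from fail(0)=0 chase 'c': 0 ⇒ 0;  out=∅∪out(0)=∅
  fail(2) 'db': from fail(1)=0 chase 'b': 0 ⇒ 5;  out={7}∪out(5)={7}
  fail(4) 'da': from fail(1)=0 chase 'a': 0 ⇒ 10;  out={2}∪out(10)={2}
  fail(6) 'bd': from fail(5)=0 chase 'd': 0 ⇒ 1;  out=∅∪out(1)={0}
  fail(11) 'ad': from fail(10)=0 chase 'd': 0 ⇒ 1;  out={4}∪out(1)={0,4}
  fail(13) 'ca': from fail(12)=0 chase 'a': 0 ⇒ 10;  out=∅∪out(10)=∅
  fail(18) 'aa': from fail(10)=0 chase 'a': 0 ⇒ 10;  out={6}∪out(10)={6}
  fail(3) 'dbc': from fail(2)=5 chase 'c': 5→0 ⇒ 12;  out={1}∪out(12)={1}
  fail(7) 'bdc': from fail(6)=1 chase 'c': 1→0 ⇒ 12;  out=∅∪out(12)=∅
  fail(14) 'cab': from fail(13)=10 chase 'b': 10→0 ⇒ 5;  out=∅∪out(5)=∅
  fail(8) 'bdcd': from fail(7)=12 chase 'd': 12→0 ⇒ 1;  out=∅∪out(1)={0}
  fail(15) 'cabc': from fail(14)=5 chase 'c': 5→0 ⇒ 12;  out=∅∪out(12)=∅
  fail(9) 'bdcdb': from fail(8)=1 chase 'b': 1 ⇒ 2;  out={3}∪out(2)={3,7}
  fail(16) 'cabcb': from fail(15)=12 chase 'b': 12→0 ⇒ 5;  out=∅∪out(5)=∅
  fail(17) 'cabcbc': from fail(16)=5 chase 'c': 5→0 ⇒ 12;  out={5}∪out(12)={5}

Run:
pos 0 'd': at 1  ** P0@[0:0]
pos 1 'd': at 1 (via fail)  ** P0@[1:1]
pos 2 'a': at 4  ** P2@[1:2]
pos 3 'd': at 11 (via fail)  ** P0@[3:3],P4@[2:3]
pos 4 'c': at 12 (via fail)
pos 5 'd': at 1 (via fail)  ** P0@[5:5]
pos 6 'b': at 2  ** P7@[5:6]
pos 7 'd': at 6 (via fail)  ** P0@[7:7]
pos 8 'c': at 7
pos 9 'd': at 8  ** P0@[9:9]
pos 10 'b': at 9  ** P3@[6:10],P7@[9:10]
pos 11 'a': at 10 (via fail)
pos 12 'c': at 12 (via fail)
pos 13 'b': at 5 (via fail)
pos 14 'd': at 6  ** P0@[14:14]
pos 15 'c': at 7
pos 16 'd': at 8  ** P0@[16:16]
pos 17 'b': at 9  ** P3@[13:17],P7@[16:17]
pos 18 'c': at 3 (via fail)  ** P1@[16:18]
pos 19 'a': at 13 (via fail)
pos 20 'b': at 14
pos 21 'c': at 15
pos 22 'b': at 16
pos 23 'c': at 17  ** P5@[18:23]
pos 24 'c': at 12 (via fail)
pos 25 'd': at 1 (via fail)  ** P0@[25:25]
pos 26 'a': at 4  ** P2@[25:26]
pos 27 'c': at 12 (via fail)
pos 28 'b': at 5 (via fail)
pos 29 'd': at 6  ** P0@[29:29]
pos 30 'c': at 7
pos 31 'd': at 8  ** P0@[31:31]
pos 32 'b': at 9  ** P3@[28:32],P7@[31:32]
pos 33 'd': at 6 (via fail)  ** P0@[33:33]
pos 34 'b': at 2 (via fail)  ** P7@[33:34]
pos 35 'd': at 6 (via fail)  ** P0@[35:35]
pos 36 'b': at 2 (via fail)  ** P7@[35:36]
pos 37 'c': at 3  ** P1@[35:37]
pos 38 'a': at 13 (via fail)
pos 39 'a': at 18 (via fail)  ** P6@[38:39]
pos 40 'b': at 5 (via fail)
pos 41 'd': at 6  ** P0@[41:41]
pos 42 'c': at 7
pos 43 'd': at 8  ** P0@[43:43]
pos 44 'b': at 9  ** P3@[40:44],P7@[43:44]
pos 45 'b': at 5 (via fail)
pos 46 'd': at 6  ** P0@[46:46]
pos 47 'a': at 4 (via fail)  ** P2@[46:47]
pos 48 'b': at 5 (via fail)
pos 49 'c': at 12 (via fail)
pos 50 'a': at 13
pos 51 'b': at 14
pos 52 'c': at 15
pos 53 'b': at 16
pos 54 'c': at 17  ** P5@[49:54]
pos 55 'd': at 1 (via fail)  ** P0@[55:55]
pos 56 'a': at 4  ** P2@[55:56]
pos 57 'b': at 5 (via fail)
pos 58 'b': at 5 (via fail)
pos 59 'a': at 10 (via fail)
pos 60 'b': at 5 (via fail)
pos 61 'b': at 5 (via fail)
pos 62 'c': at 12 (via fail)
pos 63 'd': at 1 (via fail)  ** P0@[63:63]
pos 64 'a': at 4  ** P2@[63:64]
pos 65 'b': at 5 (via fail)
pos 66 'c': at 12 (via fail)

All matches (sorted): [[0,0],[1,0],[2,2],[3,0],[3,4],[5,0],[6,7],[7,0],[9,0],[10,3],[10,7],[14,0],[16,0],[17,3],[17,7],[18,1],[23,5],[25,0],[26,2],[29,0],[31,0],[32,3],[32,7],[33,0],[34,7],[35,0],[36,7],[37,1],[39,6],[41,0],[43,0],[44,3],[44,7],[46,0],[47,2],[54,5],[55,0],[56,2],[63,0],[64,2]]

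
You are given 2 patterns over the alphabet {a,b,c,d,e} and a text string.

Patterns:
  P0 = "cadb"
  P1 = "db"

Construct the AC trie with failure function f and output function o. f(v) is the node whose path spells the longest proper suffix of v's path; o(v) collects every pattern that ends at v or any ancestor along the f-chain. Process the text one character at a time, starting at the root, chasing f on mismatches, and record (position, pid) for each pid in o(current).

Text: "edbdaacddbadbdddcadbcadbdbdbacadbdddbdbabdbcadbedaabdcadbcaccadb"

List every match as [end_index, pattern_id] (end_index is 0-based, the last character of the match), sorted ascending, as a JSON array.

Build:
Trie nodes:
  0='ε' goto c→1 d→5
  1='c' goto a→2
  2='ca' goto d→3
  3='cad' goto b→4
  4='cadb' goto ·  [P0 ends]
  5='d' goto b→6
  6='db' goto ·  [P1 ends]

Failure links (BFS by depth):
  fail(1) 'c': from fail(0)=0 chase 'c': 0 ⇒ 0;  out=∅∪out(0)=∅
  fail(5) 'd': from fail(0)=0 chase 'd': 0 ⇒ 0;  out=∅∪out(0)=∅
  fail(2) 'ca': from fail(1)=0 chase 'a': 0 ⇒ 0;  out=∅∪out(0)=∅
  fail(6) 'db': from fail(5)=0 chase 'b': 0 ⇒ 0;  out={1}∪out(0)={1}
  fail(3) 'cad': from fail(2)=0 chase 'd': 0 ⇒ 5;  out=∅∪out(5)=∅
  fail(4) 'cadb': from fail(3)=5 chase 'b': 5 ⇒ 6;  out={0}∪out(6)={0,1}

Run:
[0] read 'e'  n0⇒n0
[1] read 'd'  n0⇒n5
[2] read 'b'  n5⇒n6  emit P1@[1:2]
[3] read 'd'  n6⇒n5 ·f
[4] read 'a'  n5⇒n0 ·f
[5] read 'a'  n0⇒n0
[6] read 'c'  n0⇒n1
[7] read 'd'  n1⇒n5 ·f
[8] read 'd'  n5⇒n5 ·f
[9] read 'b'  n5⇒n6  emit P1@[8:9]
[10] read 'a'  n6⇒n0 ·f
[11] read 'd'  n0⇒n5
[12] read 'b'  n5⇒n6  emit P1@[11:12]
[13] read 'd'  n6⇒n5 ·f
[14] read 'd'  n5⇒n5 ·f
[15] read 'd'  n5⇒n5 ·f
[16] read 'c'  n5⇒n1 ·f
[17] read 'a'  n1⇒n2
[18] read 'd'  n2⇒n3
[19] read 'b'  n3⇒n4  emit P0@[16:19],P1@[18:19]
[20] read 'c'  n4⇒n1 ·f
[21] read 'a'  n1⇒n2
[22] read 'd'  n2⇒n3
[23] read 'b'  n3⇒n4  emit P0@[20:23],P1@[22:23]
[24] read 'd'  n4⇒n5 ·f
[25] read 'b'  n5⇒n6  emit P1@[24:25]
[26] read 'd'  n6⇒n5 ·f
[27] read 'b'  n5⇒n6  emit P1@[26:27]
[28] read 'a'  n6⇒n0 ·f
[29] read 'c'  n0⇒n1
[30] read 'a'  n1⇒n2
[31] read 'd'  n2⇒n3
[32] read 'b'  n3⇒n4  emit P0@[29:32],P1@[31:32]
[33] read 'd'  n4⇒n5 ·f
[34] read 'd'  n5⇒n5 ·f
[35] read 'd'  n5⇒n5 ·f
[36] read 'b'  n5⇒n6  emit P1@[35:36]
[37] read 'd'  n6⇒n5 ·f
[38] read 'b'  n5⇒n6  emit P1@[37:38]
[39] read 'a'  n6⇒n0 ·f
[40] read 'b'  n0⇒n0
[41] read 'd'  n0⇒n5
[42] read 'b'  n5⇒n6  emit P1@[41:42]
[43] read 'c'  n6⇒n1 ·f
[44] read 'a'  n1⇒n2
[45] read 'd'  n2⇒n3
[46] read 'b'  n3⇒n4  emit P0@[43:46],P1@[45:46]
[47] read 'e'  n4⇒n0 ·f
[48] read 'd'  n0⇒n5
[49] read 'a'  n5⇒n0 ·f
[50] read 'a'  n0⇒n0
[51] read 'b'  n0⇒n0
[52] read 'd'  n0⇒n5
[53] read 'c'  n5⇒n1 ·f
[54] read 'a'  n1⇒n2
[55] read 'd'  n2⇒n3
[56] read 'b'  n3⇒n4  emit P0@[53:56],P1@[55:56]
[57] read 'c'  n4⇒n1 ·f
[58] read 'a'  n1⇒n2
[59] read 'c'  n2⇒n1 ·f
[60] read 'c'  n1⇒n1 ·f
[61] read 'a'  n1⇒n2
[62] read 'd'  n2⇒n3
[63] read 'b'  n3⇒n4  emit P0@[60:63],P1@[62:63]

Matches: [[2,1],[9,1],[12,1],[19,0],[19,1],[23,0],[23,1],[25,1],[27,1],[32,0],[32,1],[36,1],[38,1],[42,1],[46,0],[46,1],[56,0],[56,1],[63,0],[63,1]]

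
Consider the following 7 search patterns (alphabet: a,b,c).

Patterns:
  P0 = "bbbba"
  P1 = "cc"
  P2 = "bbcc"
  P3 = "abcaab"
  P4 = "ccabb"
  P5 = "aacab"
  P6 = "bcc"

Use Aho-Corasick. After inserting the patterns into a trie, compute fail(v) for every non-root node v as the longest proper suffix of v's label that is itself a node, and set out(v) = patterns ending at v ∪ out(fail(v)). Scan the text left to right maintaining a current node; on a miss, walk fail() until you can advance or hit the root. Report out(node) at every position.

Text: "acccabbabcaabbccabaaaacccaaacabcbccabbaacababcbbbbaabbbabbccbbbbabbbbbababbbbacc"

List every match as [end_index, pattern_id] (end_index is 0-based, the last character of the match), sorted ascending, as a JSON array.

Build:
Trie (insert patterns):
  0='ε' goto a→10 b→1 c→6
  1='b' goto b→2 c→23
  2='bb' goto b→3 c→8
  3='bbb' goto b→4
  4='bbbb' goto a→5
  5='bbbba' goto ·  ←P0
  6='c' goto c→7
  7='cc' goto a→16  ←P1
  8='bbc' goto c→9
  9='bbcc' goto ·  ←P2
  10='a' goto a→19 b→11
  11='ab' goto c→12
  12='abc' goto a→13
  13='abca' goto a→14
  14='abcaa' goto b→15
  15='abcaab' goto ·  ←P3
  16='cca' goto b→17
  17='ccab' goto b→18
  18='ccabb' goto ·  ←P4
  19='aa' goto c→20
  20='aac' goto a→21
  21='aaca' goto b→22
  22='aacab' goto ·  ←P5
  23='bc' goto c→24
  24='bcc' goto ·  ←P6

Failure links (BFS by depth):
  fail(1) 'b': from fail(0)=0 chase 'b': 0 ⇒ 0;  out=∅∪out(0)=∅
  fail(6) 'c': from fail(0)=0 chase 'c': 0 ⇒ 0;  out=∅∪out(0)=∅
  fail(10) 'a': from fail(0)=0 chase 'a': 0 ⇒ 0;  out=∅∪out(0)=∅
  fail(2) 'bb': from fail(1)=0 chase 'b': 0 ⇒ 1;  out=∅∪out(1)=∅
  fail(7) 'cc': from fail(6)=0 chase 'c': 0 ⇒ 6;  out={1}∪out(6)={1}
  fail(11) 'ab': from fail(10)=0 chase 'b': 0 ⇒ 1;  out=∅∪out(1)=∅
  fail(19) 'aa': from fail(10)=0 chase 'a': 0 ⇒ 10;  out=∅∪out(10)=∅
  fail(23) 'bc': from fail(1)=0 chase 'c': 0 ⇒ 6;  out=∅∪out(6)=∅
  fail(3) 'bbb': from fail(2)=1 chase 'b': 1 ⇒ 2;  out=∅∪out(2)=∅
  fail(8) 'bbc': from fail(2)=1 chase 'c': 1 ⇒ 23;  out=∅∪out(23)=∅
  fail(12) 'abc': from fail(11)=1 chase 'c': 1 ⇒ 23;  out=∅∪out(23)=∅
  fail(16) 'cca': from fail(7)=6 chase 'a': 6→0 ⇒ 10;  out=∅∪out(10)=∅
  fail(20) 'aac': from fail(19)=10 chase 'c': 10→0 ⇒ 6;  out=∅∪out(6)=∅
  fail(24) 'bcc': from fail(23)=6 chase 'c': 6 ⇒ 7;  out={6}∪out(7)={1,6}
  fail(4) 'bbbb': from fail(3)=2 chase 'b': 2 ⇒ 3;  out=∅∪out(3)=∅
  fail(9) 'bbcc': from fail(8)=23 chase 'c': 23 ⇒ 24;  out={2}∪out(24)={1,2,6}
  fail(13) 'abca': from fail(12)=23 chase 'a': 23→6→0 ⇒ 10;  out=∅∪out(10)=∅
  fail(17) 'ccab': from fail(16)=10 chase 'b': 10 ⇒ 11;  out=∅∪out(11)=∅
  fail(21) 'aaca': from fail(20)=6 chase 'a': 6→0 ⇒ 10;  out=∅∪out(10)=∅
  fail(5) 'bbbba': from fail(4)=3 chase 'a': 3→2→1→0 ⇒ 10;  out={0}∪out(10)={0}
  fail(14) 'abcaa': from fail(13)=10 chase 'a': 10 ⇒ 19;  out=∅∪out(19)=∅
  fail(18) 'ccabb': from fail(17)=11 chase 'b': 11→1 ⇒ 2;  out={4}∪out(2)={4}
  fail(22) 'aacab': from fail(21)=10 chase 'b': 10 ⇒ 11;  out={5}∪out(11)={5}
  fail(15) 'abcaab': from fail(14)=19 chase 'b': 19→10 ⇒ 11;  out={3}∪out(11)={3}

Run:
pos 0 'a': at 10
pos 1 'c': at 6 ·f
pos 2 'c': at 7  → match P1@[1:2]
pos 3 'c': at 7 ·f  → match P1@[2:3]
pos 4 'a': at 16
pos 5 'b': at 17
pos 6 'b': at 18  → match P4@[2:6]
pos 7 'a': at 10 ·f
pos 8 'b': at 11
pos 9 'c': at 12
pos 10 'a': at 13
pos 11 'a': at 14
pos 12 'b': at 15  → match P3@[7:12]
pos 13 'b': at 2 ·f
pos 14 'c': at 8
pos 15 'c': at 9  → match P1@[14:15],P2@[12:15],P6@[13:15]
pos 16 'a': at 16 ·f
pos 17 'b': at 17
pos 18 'a': at 10 ·f
pos 19 'a': at 19
pos 20 'a': at 19 ·f
pos 21 'a': at 19 ·f
pos 22 'c': at 20
pos 23 'c': at 7 ·f  → match P1@[22:23]
pos 24 'c': at 7 ·f  → match P1@[23:24]
pos 25 'a': at 16
pos 26 'a': at 19 ·f
pos 27 'a': at 19 ·f
pos 28 'c': at 20
pos 29 'a': at 21
pos 30 'b': at 22  → match P5@[26:30]
pos 31 'c': at 12 ·f
pos 32 'b': at 1 ·f
pos 33 'c': at 23
pos 34 'c': at 24  → match P1@[33:34],P6@[32:34]
pos 35 'a': at 16 ·f
pos 36 'b': at 17
pos 37 'b': at 18  → match P4@[33:37]
pos 38 'a': at 10 ·f
pos 39 'a': at 19
pos 40 'c': at 20
pos 41 'a': at 21
pos 42 'b': at 22  → match P5@[38:42]
pos 43 'a': at 10 ·f
pos 44 'b': at 11
pos 45 'c': at 12
pos 46 'b': at 1 ·f
pos 47 'b': at 2
pos 48 'b': at 3
pos 49 'b': at 4
pos 50 'a': at 5  → match P0@[46:50]
pos 51 'a': at 19 ·f
pos 52 'b': at 11 ·f
pos 53 'b': at 2 ·f
pos 54 'b': at 3
pos 55 'a': at 10 ·f
pos 56 'b': at 11
pos 57 'b': at 2 ·f
pos 58 'c': at 8
pos 59 'c': at 9  → match P1@[58:59],P2@[56:59],P6@[57:59]
pos 60 'b': at 1 ·f
pos 61 'b': at 2
pos 62 'b': at 3
pos 63 'b': at 4
pos 64 'a': at 5  → match P0@[60:64]
pos 65 'b': at 11 ·f
pos 66 'b': at 2 ·f
pos 67 'b': at 3
pos 68 'b': at 4
pos 69 'b': at 4 ·f
pos 70 'a': at 5  → match P0@[66:70]
pos 71 'b': at 11 ·f
pos 72 'a': at 10 ·f
pos 73 'b': at 11
pos 74 'b': at 2 ·f
pos 75 'b': at 3
pos 76 'b': at 4
pos 77 'a': at 5  → match P0@[73:77]
pos 78 'c': at 6 ·f
pos 79 'c': at 7  → match P1@[78:79]

Result: [[2,1],[3,1],[6,4],[12,3],[15,1],[15,2],[15,6],[23,1],[24,1],[30,5],[34,1],[34,6],[37,4],[42,5],[50,0],[59,1],[59,2],[59,6],[64,0],[70,0],[77,0],[79,1]]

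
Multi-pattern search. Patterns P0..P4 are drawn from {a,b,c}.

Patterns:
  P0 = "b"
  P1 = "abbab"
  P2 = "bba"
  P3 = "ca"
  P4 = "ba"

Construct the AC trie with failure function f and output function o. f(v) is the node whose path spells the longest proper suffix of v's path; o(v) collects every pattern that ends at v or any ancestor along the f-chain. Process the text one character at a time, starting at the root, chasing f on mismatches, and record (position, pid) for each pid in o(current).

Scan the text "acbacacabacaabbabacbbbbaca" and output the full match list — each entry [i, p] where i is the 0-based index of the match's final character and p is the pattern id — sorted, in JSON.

Build:
Trie (insert patterns):
  n0 'ε': a→2 b→1 c→9
  n1 'b': a→11 b→7  ←P0
  n2 'a': b→3
  n3 'ab': b→4
  n4 'abb': a→5
  n5 'abba': b→6
  n6 'abbab': ·  ←P1
  n7 'bb': a→8
  n8 'bba': ·  ←P2
  n9 'c': a→10
  n10 'ca': ·  ←P3
  n11 'ba': ·  ←P4

BFS fail/out derivation:
  fail(1) 'b': from fail(0)=0 chase 'b': 0 ⇒ 0;  out={0}∪out(0)={0}
  fail(2) 'a': from fail(0)=0 chase 'a': 0 ⇒ 0;  out=∅∪out(0)=∅
  fail(9) 'c': from fail(0)=0 chase 'c': 0 ⇒ 0;  out=∅∪out(0)=∅
  fail(3) 'ab': from fail(2)=0 chase 'b': 0 ⇒ 1;  out=∅∪out(1)={0}
  fail(7) 'bb': from fail(1)=0 chase 'b': 0 ⇒ 1;  out=∅∪out(1)={0}
  fail(10) 'ca': from fail(9)=0 chase 'a': 0 ⇒ 2;  out={3}∪out(2)={3}
  fail(11) 'ba': from fail(1)=0 chase 'a': 0 ⇒ 2;  out={4}∪out(2)={4}
  fail(4) 'abb': from fail(3)=1 chase 'b': 1 ⇒ 7;  out=∅∪out(7)={0}
  fail(8) 'bba': from fail(7)=1 chase 'a': 1 ⇒ 11;  out={2}∪out(11)={2,4}
  fail(5) 'abba': from fail(4)=7 chase 'a': 7 ⇒ 8;  out=∅∪out(8)={2,4}
  fail(6) 'abbab': from fail(5)=8 chase 'b': 8→11→2 ⇒ 3;  out={1}∪out(3)={0,1}

Scan:
i=0 'a': node 0→2
i=1 'c': node 2→9 (via fail)
i=2 'b': node 9→1 (via fail)  emit P0@[2:2]
i=3 'a': node 1→11  emit P4@[2:3]
i=4 'c': node 11→9 (via fail)
i=5 'a': node 9→10  emit P3@[4:5]
i=6 'c': node 10→9 (via fail)
i=7 'a': node 9→10  emit P3@[6:7]
i=8 'b': node 10→3 (via fail)  emit P0@[8:8]
i=9 'a': node 3→11 (via fail)  emit P4@[8:9]
i=10 'c': node 11→9 (via fail)
i=11 'a': node 9→10  emit P3@[10:11]
i=12 'a': node 10→2 (via fail)
i=13 'b': node 2→3  emit P0@[13:13]
i=14 'b': node 3→4  emit P0@[14:14]
i=15 'a': node 4→5  emit P2@[13:15],P4@[14:15]
i=16 'b': node 5→6  emit P0@[16:16],P1@[12:16]
i=17 'a': node 6→11 (via fail)  emit P4@[16:17]
i=18 'c': node 11→9 (via fail)
i=19 'b': node 9→1 (via fail)  emit P0@[19:19]
i=20 'b': node 1→7  emit P0@[20:20]
i=21 'b': node 7→7 (via fail)  emit P0@[21:21]
i=22 'b': node 7→7 (via fail)  emit P0@[22:22]
i=23 'a': node 7→8  emit P2@[21:23],P4@[22:23]
i=24 'c': node 8→9 (via fail)
i=25 'a': node 9→10  emit P3@[24:25]

Result: [[2,0],[3,4],[5,3],[7,3],[8,0],[9,4],[11,3],[13,0],[14,0],[15,2],[15,4],[16,0],[16,1],[17,4],[19,0],[20,0],[21,0],[22,0],[23,2],[23,4],[25,3]]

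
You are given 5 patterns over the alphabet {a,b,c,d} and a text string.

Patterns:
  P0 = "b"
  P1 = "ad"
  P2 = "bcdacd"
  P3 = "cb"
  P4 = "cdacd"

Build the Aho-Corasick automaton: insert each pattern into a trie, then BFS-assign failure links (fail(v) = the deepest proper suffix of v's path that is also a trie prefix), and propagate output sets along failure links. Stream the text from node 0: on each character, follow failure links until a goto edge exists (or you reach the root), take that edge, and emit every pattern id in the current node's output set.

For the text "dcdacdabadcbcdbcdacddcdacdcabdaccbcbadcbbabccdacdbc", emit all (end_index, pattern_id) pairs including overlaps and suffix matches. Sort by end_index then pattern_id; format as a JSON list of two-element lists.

Build automaton:
Trie (insert patterns):
  0='ε' goto a→2 b→1 c→9
  1='b' goto c→4  [P0 ends]
  2='a' goto d→3
  3='ad' goto ·  [P1 ends]
  4='bc' goto d→5
  5='bcd' goto a→6
  6='bcda' goto c→7
  7='bcdac' goto d→8
  8='bcdacd' goto ·  [P2 ends]
  9='c' goto b→10 d→11
  10='cb' goto ·  [P3 ends]
  11='cd' goto a→12
  12='cda' goto c→13
  13='cdac' goto d→14
  14='cdacd' goto ·  [P4 ends]

BFS fail/out derivation:
  fail(1) 'b': from fail(0)=0 chase 'b': 0 ⇒ 0;  out={0}∪out(0)={0}
  fail(2) 'a': from fail(0)=0 chase 'a': 0 ⇒ 0;  out=∅∪out(0)=∅
  fail(9) 'c': from fail(0)=0 chase 'c': 0 ⇒ 0;  out=∅∪out(0)=∅
  fail(3) 'ad': from fail(2)=0 chase 'd': 0 ⇒ 0;  out={1}∪out(0)={1}
  fail(4) 'bc': from fail(1)=0 chase 'c': 0 ⇒ 9;  out=∅∪out(9)=∅
  fail(10) 'cb': from fail(9)=0 chase 'b': 0 ⇒ 1;  out={3}∪out(1)={0,3}
  fail(11) 'cd': from fail(9)=0 chase 'd': 0 ⇒ 0;  out=∅∪out(0)=∅
  fail(5) 'bcd': from fail(4)=9 chase 'd': 9 ⇒ 11;  out=∅∪out(11)=∅
  fail(12) 'cda': from fail(11)=0 chase 'a': 0 ⇒ 2;  out=∅∪out(2)=∅
  fail(6) 'bcda': from fail(5)=11 chase 'a': 11 ⇒ 12;  out=∅∪out(12)=∅
  fail(13) 'cdac': from fail(12)=2 chase 'c': 2→0 ⇒ 9;  out=∅∪out(9)=∅
  fail(7) 'bcdac': from fail(6)=12 chase 'c': 12 ⇒ 13;  out=∅∪out(13)=∅
  fail(14) 'cdacd': from fail(13)=9 chase 'd': 9 ⇒ 11;  out={4}∪out(11)={4}
  fail(8) 'bcdacd': from fail(7)=13 chase 'd': 13 ⇒ 14;  out={2}∪out(14)={2,4}

Text stream:
pos 0 'd': at 0
pos 1 'c': at 9
pos 2 'd': at 11
pos 3 'a': at 12
pos 4 'c': at 13
pos 5 'd': at 14  → match P4@[1:5]
pos 6 'a': at 12 ·f
pos 7 'b': at 1 ·f  → match P0@[7:7]
pos 8 'a': at 2 ·f
pos 9 'd': at 3  → match P1@[8:9]
pos 10 'c': at 9 ·f
pos 11 'b': at 10  → match P0@[11:11],P3@[10:11]
pos 12 'c': at 4 ·f
pos 13 'd': at 5
pos 14 'b': at 1 ·f  → match P0@[14:14]
pos 15 'c': at 4
pos 16 'd': at 5
pos 17 'a': at 6
pos 18 'c': at 7
pos 19 'd': at 8  → match P2@[14:19],P4@[15:19]
pos 20 'd': at 0 ·f
pos 21 'c': at 9
pos 22 'd': at 11
pos 23 'a': at 12
pos 24 'c': at 13
pos 25 'd': at 14  → match P4@[21:25]
pos 26 'c': at 9 ·f
pos 27 'a': at 2 ·f
pos 28 'b': at 1 ·f  → match P0@[28:28]
pos 29 'd': at 0 ·f
pos 30 'a': at 2
pos 31 'c': at 9 ·f
pos 32 'c': at 9 ·f
pos 33 'b': at 10  → match P0@[33:33],P3@[32:33]
pos 34 'c': at 4 ·f
pos 35 'b': at 10 ·f  → match P0@[35:35],P3@[34:35]
pos 36 'a': at 2 ·f
pos 37 'd': at 3  → match P1@[36:37]
pos 38 'c': at 9 ·f
pos 39 'b': at 10  → match P0@[39:39],P3@[38:39]
pos 40 'b': at 1 ·f  → match P0@[40:40]
pos 41 'a': at 2 ·f
pos 42 'b': at 1 ·f  → match P0@[42:42]
pos 43 'c': at 4
pos 44 'c': at 9 ·f
pos 45 'd': at 11
pos 46 'a': at 12
pos 47 'c': at 13
pos 48 'd': at 14  → match P4@[44:48]
pos 49 'b': at 1 ·f  → match P0@[49:49]
pos 50 'c': at 4

Matches: [[5,4],[7,0],[9,1],[11,0],[11,3],[14,0],[19,2],[19,4],[25,4],[28,0],[33,0],[33,3],[35,0],[35,3],[37,1],[39,0],[39,3],[40,0],[42,0],[48,4],[49,0]]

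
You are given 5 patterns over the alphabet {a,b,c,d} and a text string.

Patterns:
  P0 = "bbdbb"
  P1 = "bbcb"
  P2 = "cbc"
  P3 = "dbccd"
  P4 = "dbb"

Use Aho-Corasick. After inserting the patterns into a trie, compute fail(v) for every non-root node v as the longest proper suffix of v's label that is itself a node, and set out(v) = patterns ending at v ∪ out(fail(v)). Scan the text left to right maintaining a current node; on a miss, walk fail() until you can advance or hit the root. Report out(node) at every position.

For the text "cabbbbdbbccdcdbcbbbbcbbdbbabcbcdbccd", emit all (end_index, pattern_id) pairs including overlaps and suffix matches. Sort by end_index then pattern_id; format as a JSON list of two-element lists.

Build:
Trie nodes:
  n0 'ε': b→1 c→8 d→11
  n1 'b': b→2
  n2 'bb': c→6 d→3
  n3 'bbd': b→4
  n4 'bbdb': b→5
  n5 'bbdbb': ·  ←P0
  n6 'bbc': b→7
  n7 'bbcb': ·  ←P1
  n8 'c': b→9
  n9 'cb': c→10
  n10 'cbc': ·  ←P2
  n11 'd': b→12
  n12 'db': b→16 c→13
  n13 'dbc': c→14
  n14 'dbcc': d→15
  n15 'dbccd': ·  ←P3
  n16 'dbb': ·  ←P4

BFS fail/out derivation:
  n1('b'): parent n0 fail=0; on 'b' 0 → fail=0;  out ∅∪∅=∅
  n8('c'): parent n0 fail=0; on 'c' 0 → fail=0;  out ∅∪∅=∅
  n11('d'): parent n0 fail=0; on 'd' 0 → fail=0;  out ∅∪∅=∅
  n2('bb'): parent n1 fail=0; on 'b' 0 → fail=1;  out ∅∪∅=∅
  n9('cb'): parent n8 fail=0; on 'b' 0 → fail=1;  out ∅∪∅=∅
  n12('db'): parent n11 fail=0; on 'b' 0 → fail=1;  out ∅∪∅=∅
  n3('bbd'): parent n2 fail=1; on 'd' 1→0 → fail=11;  out ∅∪∅=∅
  n6('bbc'): parent n2 fail=1; on 'c' 1→0 → fail=8;  out ∅∪∅=∅
  n10('cbc'): parent n9 fail=1; on 'c' 1→0 → fail=8;  out {2}∪∅={2}
  n13('dbc'): parent n12 fail=1; on 'c' 1→0 → fail=8;  out ∅∪∅=∅
  n16('dbb'): parent n12 fail=1; on 'b' 1 → fail=2;  out {4}∪∅={4}
  n4('bbdb'): parent n3 fail=11; on 'b' 11 → fail=12;  out ∅∪∅=∅
  n7('bbcb'): parent n6 fail=8; on 'b' 8 → fail=9;  out {1}∪∅={1}
  n14('dbcc'): parent n13 fail=8; on 'c' 8→0 → fail=8;  out ∅∪∅=∅
  n5('bbdbb'): parent n4 fail=12; on 'b' 12 → fail=16;  out {0}∪{4}={0,4}
  n15('dbccd'): parent n14 fail=8; on 'd' 8→0 → fail=11;  out {3}∪∅={3}

Scan:
i=0 'c': node 0→8
i=1 'a': node 8→0 ·f
i=2 'b': node 0→1
i=3 'b': node 1→2
i=4 'b': node 2→2 ·f
i=5 'b': node 2→2 ·f
i=6 'd': node 2→3
i=7 'b': node 3→4
i=8 'b': node 4→5  → match P0@[4:8],P4@[6:8]
i=9 'c': node 5→6 ·f
i=10 'c': node 6→8 ·f
i=11 'd': node 8→11 ·f
i=12 'c': node 11→8 ·f
i=13 'd': node 8→11 ·f
i=14 'b': node 11→12
i=15 'c': node 12→13
i=16 'b': node 13→9 ·f
i=17 'b': node 9→2 ·f
i=18 'b': node 2→2 ·f
i=19 'b': node 2→2 ·f
i=20 'c': node 2→6
i=21 'b': node 6→7  → match P1@[18:21]
i=22 'b': node 7→2 ·f
i=23 'd': node 2→3
i=24 'b': node 3→4
i=25 'b': node 4→5  → match P0@[21:25],P4@[23:25]
i=26 'a': node 5→0 ·f
i=27 'b': node 0→1
i=28 'c': node 1→8 ·f
i=29 'b': node 8→9
i=30 'c': node 9→10  → match P2@[28:30]
i=31 'd': node 10→11 ·f
i=32 'b': node 11→12
i=33 'c': node 12→13
i=34 'c': node 13→14
i=35 'd': node 14→15  → match P3@[31:35]

Matches: [[8,0],[8,4],[21,1],[25,0],[25,4],[30,2],[35,3]]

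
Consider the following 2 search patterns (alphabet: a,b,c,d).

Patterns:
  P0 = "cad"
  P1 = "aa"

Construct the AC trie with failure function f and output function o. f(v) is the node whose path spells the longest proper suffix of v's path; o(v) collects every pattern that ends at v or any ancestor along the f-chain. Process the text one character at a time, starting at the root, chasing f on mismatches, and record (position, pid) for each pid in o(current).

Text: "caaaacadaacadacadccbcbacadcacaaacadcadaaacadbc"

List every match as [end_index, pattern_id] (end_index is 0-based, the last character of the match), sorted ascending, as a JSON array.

Construct AC machine:
Trie (insert patterns):
  n0 'ε': a→4 c→1
  n1 'c': a→2
  n2 'ca': d→3
  n3 'cad': ·  ←P0
  n4 'a': a→5
  n5 'aa': ·  ←P1

Failure links (BFS by depth):
  fail(1) 'c': from fail(0)=0 chase 'c': 0 ⇒ 0;  out=∅∪out(0)=∅
  fail(4) 'a': from fail(0)=0 chase 'a': 0 ⇒ 0;  out=∅∪out(0)=∅
  fail(2) 'ca': from fail(1)=0 chase 'a': 0 ⇒ 4;  out=∅∪out(4)=∅
  fail(5) 'aa': from fail(4)=0 chase 'a': 0 ⇒ 4;  out={1}∪out(4)={1}
  fail(3) 'cad': from fail(2)=4 chase 'd': 4→0 ⇒ 0;  out={0}∪out(0)={0}

Scan:
i=0 'c': node 0→1
i=1 'a': node 1→2
i=2 'a': node 2→5 (via fail)  emit P1@[1:2]
i=3 'a': node 5→5 (via fail)  emit P1@[2:3]
i=4 'a': node 5→5 (via fail)  emit P1@[3:4]
i=5 'c': node 5→1 (via fail)
i=6 'a': node 1→2
i=7 'd': node 2→3  emit P0@[5:7]
i=8 'a': node 3→4 (via fail)
i=9 'a': node 4→5  emit P1@[8:9]
i=10 'c': node 5→1 (via fail)
i=11 'a': node 1→2
i=12 'd': node 2→3  emit P0@[10:12]
i=13 'a': node 3→4 (via fail)
i=14 'c': node 4→1 (via fail)
i=15 'a': node 1→2
i=16 'd': node 2→3  emit P0@[14:16]
i=17 'c': node 3→1 (via fail)
i=18 'c': node 1→1 (via fail)
i=19 'b': node 1→0 (via fail)
i=20 'c': node 0→1
i=21 'b': node 1→0 (via fail)
i=22 'a': node 0→4
i=23 'c': node 4→1 (via fail)
i=24 'a': node 1→2
i=25 'd': node 2→3  emit P0@[23:25]
i=26 'c': node 3→1 (via fail)
i=27 'a': node 1→2
i=28 'c': node 2→1 (via fail)
i=29 'a': node 1→2
i=30 'a': node 2→5 (via fail)  emit P1@[29:30]
i=31 'a': node 5→5 (via fail)  emit P1@[30:31]
i=32 'c': node 5→1 (via fail)
i=33 'a': node 1→2
i=34 'd': node 2→3  emit P0@[32:34]
i=35 'c': node 3→1 (via fail)
i=36 'a': node 1→2
i=37 'd': node 2→3  emit P0@[35:37]
i=38 'a': node 3→4 (via fail)
i=39 'a': node 4→5  emit P1@[38:39]
i=40 'a': node 5→5 (via fail)  emit P1@[39:40]
i=41 'c': node 5→1 (via fail)
i=42 'a': node 1→2
i=43 'd': node 2→3  emit P0@[41:43]
i=44 'b': node 3→0 (via fail)
i=45 'c': node 0→1

Matches: [[2,1],[3,1],[4,1],[7,0],[9,1],[12,0],[16,0],[25,0],[30,1],[31,1],[34,0],[37,0],[39,1],[40,1],[43,0]]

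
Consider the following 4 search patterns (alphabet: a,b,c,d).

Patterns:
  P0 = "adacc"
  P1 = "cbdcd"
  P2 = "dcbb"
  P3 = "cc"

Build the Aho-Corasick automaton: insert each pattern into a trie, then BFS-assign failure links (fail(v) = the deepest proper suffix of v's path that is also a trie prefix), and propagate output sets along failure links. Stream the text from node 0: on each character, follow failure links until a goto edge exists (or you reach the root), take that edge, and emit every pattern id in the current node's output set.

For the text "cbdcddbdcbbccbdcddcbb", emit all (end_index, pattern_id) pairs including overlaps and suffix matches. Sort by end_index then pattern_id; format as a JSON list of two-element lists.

Build automaton:
Trie nodes:
  0='ε' goto a→1 c→6 d→11
  1='a' goto d→2
  2='ad' goto a→3
  3='ada' goto c→4
  4='adac' goto c→5
  5='adacc' goto ·  ←P0
  6='c' goto b→7 c→15
  7='cb' goto d→8
  8='cbd' goto c→9
  9='cbdc' goto d→10
  10='cbdcd' goto ·  ←P1
  11='d' goto c→12
  12='dc' goto b→13
  13='dcb' goto b→14
  14='dcbb' goto ·  ←P2
  15='cc' goto ·  ←P3

BFS fail/out derivation:
  fail(1) 'a': from fail(0)=0 chase 'a': 0 ⇒ 0;  out=∅∪out(0)=∅
  fail(6) 'c': from fail(0)=0 chase 'c': 0 ⇒ 0;  out=∅∪out(0)=∅
  fail(11) 'd': from fail(0)=0 chase 'd': 0 ⇒ 0;  out=∅∪out(0)=∅
  fail(2) 'ad': from fail(1)=0 chase 'd': 0 ⇒ 11;  out=∅∪out(11)=∅
  fail(7) 'cb': from fail(6)=0 chase 'b': 0 ⇒ 0;  out=∅∪out(0)=∅
  fail(12) 'dc': from fail(11)=0 chase 'c': 0 ⇒ 6;  out=∅∪out(6)=∅
  fail(15) 'cc': from fail(6)=0 chase 'c': 0 ⇒ 6;  out={3}∪out(6)={3}
  fail(3) 'ada': from fail(2)=11 chase 'a': 11→0 ⇒ 1;  out=∅∪out(1)=∅
  fail(8) 'cbd': from fail(7)=0 chase 'd': 0 ⇒ 11;  out=∅∪out(11)=∅
  fail(13) 'dcb': from fail(12)=6 chase 'b': 6 ⇒ 7;  out=∅∪out(7)=∅
  fail(4) 'adac': from fail(3)=1 chase 'c': 1→0 ⇒ 6;  out=∅∪out(6)=∅
  fail(9) 'cbdc': from fail(8)=11 chase 'c': 11 ⇒ 12;  out=∅∪out(12)=∅
  fail(14) 'dcbb': from fail(13)=7 chase 'b': 7→0 ⇒ 0;  out={2}∪out(0)={2}
  fail(5) 'adacc': from fail(4)=6 chase 'c': 6 ⇒ 15;  out={0}∪out(15)={0,3}
  fail(10) 'cbdcd': from fail(9)=12 chase 'd': 12→6→0 ⇒ 11;  out={1}∪out(11)={1}

Run:
pos 0 'c': at 6
pos 1 'b': at 7
pos 2 'd': at 8
pos 3 'c': at 9
pos 4 'd': at 10  emit P1@[0:4]
pos 5 'd': at 11 (via fail)
pos 6 'b': at 0 (via fail)
pos 7 'd': at 11
pos 8 'c': at 12
pos 9 'b': at 13
pos 10 'b': at 14  emit P2@[7:10]
pos 11 'c': at 6 (via fail)
pos 12 'c': at 15  emit P3@[11:12]
pos 13 'b': at 7 (via fail)
pos 14 'd': at 8
pos 15 'c': at 9
pos 16 'd': at 10  emit P1@[12:16]
pos 17 'd': at 11 (via fail)
pos 18 'c': at 12
pos 19 'b': at 13
pos 20 'b': at 14  emit P2@[17:20]

Result: [[4,1],[10,2],[12,3],[16,1],[20,2]]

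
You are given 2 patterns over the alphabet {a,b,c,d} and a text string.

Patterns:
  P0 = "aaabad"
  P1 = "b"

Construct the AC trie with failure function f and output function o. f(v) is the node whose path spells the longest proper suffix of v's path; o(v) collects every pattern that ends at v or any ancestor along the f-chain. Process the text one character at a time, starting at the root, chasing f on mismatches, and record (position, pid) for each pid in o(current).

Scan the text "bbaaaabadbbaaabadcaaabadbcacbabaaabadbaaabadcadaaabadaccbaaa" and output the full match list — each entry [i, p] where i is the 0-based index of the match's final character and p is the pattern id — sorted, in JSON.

Build:
Trie nodes:
  n0 'ε': a→1 b→7
  n1 'a': a→2
  n2 'aa': a→3
  n3 'aaa': b→4
  n4 'aaab': a→5
  n5 'aaaba': d→6
  n6 'aaabad': ·  ←P0
  n7 'b': ·  ←P1

Failure links (BFS by depth):
  n1('a'): parent n0 fail=0; on 'a' 0 → fail=0;  out ∅∪∅=∅
  n7('b'): parent n0 fail=0; on 'b' 0 → fail=0;  out {1}∪∅={1}
  n2('aa'): parent n1 fail=0; on 'a' 0 → fail=1;  out ∅∪∅=∅
  n3('aaa'): parent n2 fail=1; on 'a' 1 → fail=2;  out ∅∪∅=∅
  n4('aaab'): parent n3 fail=2; on 'b' 2→1→0 → fail=7;  out ∅∪{1}={1}
  n5('aaaba'): parent n4 fail=7; on 'a' 7→0 → fail=1;  out ∅∪∅=∅
  n6('aaabad'): parent n5 fail=1; on 'd' 1→0 → fail=0;  out {0}∪∅={0}

Text stream:
[0] read 'b'  n0⇒n7  ** P1@[0:0]
[1] read 'b'  n7⇒n7 ·f  ** P1@[1:1]
[2] read 'a'  n7⇒n1 ·f
[3] read 'a'  n1⇒n2
[4] read 'a'  n2⇒n3
[5] read 'a'  n3⇒n3 ·f
[6] read 'b'  n3⇒n4  ** P1@[6:6]
[7] read 'a'  n4⇒n5
[8] read 'd'  n5⇒n6  ** P0@[3:8]
[9] read 'b'  n6⇒n7 ·f  ** P1@[9:9]
[10] read 'b'  n7⇒n7 ·f  ** P1@[10:10]
[11] read 'a'  n7⇒n1 ·f
[12] read 'a'  n1⇒n2
[13] read 'a'  n2⇒n3
[14] read 'b'  n3⇒n4  ** P1@[14:14]
[15] read 'a'  n4⇒n5
[16] read 'd'  n5⇒n6  ** P0@[11:16]
[17] read 'c'  n6⇒n0 ·f
[18] read 'a'  n0⇒n1
[19] read 'a'  n1⇒n2
[20] read 'a'  n2⇒n3
[21] read 'b'  n3⇒n4  ** P1@[21:21]
[22] read 'a'  n4⇒n5
[23] read 'd'  n5⇒n6  ** P0@[18:23]
[24] read 'b'  n6⇒n7 ·f  ** P1@[24:24]
[25] read 'c'  n7⇒n0 ·f
[26] read 'a'  n0⇒n1
[27] read 'c'  n1⇒n0 ·f
[28] read 'b'  n0⇒n7  ** P1@[28:28]
[29] read 'a'  n7⇒n1 ·f
[30] read 'b'  n1⇒n7 ·f  ** P1@[30:30]
[31] read 'a'  n7⇒n1 ·f
[32] read 'a'  n1⇒n2
[33] read 'a'  n2⇒n3
[34] read 'b'  n3⇒n4  ** P1@[34:34]
[35] read 'a'  n4⇒n5
[36] read 'd'  n5⇒n6  ** P0@[31:36]
[37] read 'b'  n6⇒n7 ·f  ** P1@[37:37]
[38] read 'a'  n7⇒n1 ·f
[39] read 'a'  n1⇒n2
[40] read 'a'  n2⇒n3
[41] read 'b'  n3⇒n4  ** P1@[41:41]
[42] read 'a'  n4⇒n5
[43] read 'd'  n5⇒n6  ** P0@[38:43]
[44] read 'c'  n6⇒n0 ·f
[45] read 'a'  n0⇒n1
[46] read 'd'  n1⇒n0 ·f
[47] read 'a'  n0⇒n1
[48] read 'a'  n1⇒n2
[49] read 'a'  n2⇒n3
[50] read 'b'  n3⇒n4  ** P1@[50:50]
[51] read 'a'  n4⇒n5
[52] read 'd'  n5⇒n6  ** P0@[47:52]
[53] read 'a'  n6⇒n1 ·f
[54] read 'c'  n1⇒n0 ·f
[55] read 'c'  n0⇒n0
[56] read 'b'  n0⇒n7  ** P1@[56:56]
[57] read 'a'  n7⇒n1 ·f
[58] read 'a'  n1⇒n2
[59] read 'a'  n2⇒n3

Result: [[0,1],[1,1],[6,1],[8,0],[9,1],[10,1],[14,1],[16,0],[21,1],[23,0],[24,1],[28,1],[30,1],[34,1],[36,0],[37,1],[41,1],[43,0],[50,1],[52,0],[56,1]]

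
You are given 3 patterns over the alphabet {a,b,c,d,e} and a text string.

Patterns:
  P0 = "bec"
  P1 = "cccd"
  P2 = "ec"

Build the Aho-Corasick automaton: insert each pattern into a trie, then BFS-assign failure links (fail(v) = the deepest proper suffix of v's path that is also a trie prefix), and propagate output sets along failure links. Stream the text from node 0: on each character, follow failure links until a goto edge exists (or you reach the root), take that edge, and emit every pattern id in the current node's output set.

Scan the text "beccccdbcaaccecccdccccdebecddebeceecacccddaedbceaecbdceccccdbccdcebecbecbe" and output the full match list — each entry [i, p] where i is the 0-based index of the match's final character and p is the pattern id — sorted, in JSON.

Build:
Trie (insert patterns):
  0='ε' goto b→1 c→4 e→8
  1='b' goto e→2
  2='be' goto c→3
  3='bec' goto ·  [P0 ends]
  4='c' goto c→5
  5='cc' goto c→6
  6='ccc' goto d→7
  7='cccd' goto ·  [P1 ends]
  8='e' goto c→9
  9='ec' goto ·  [P2 ends]

Failure links (BFS by depth):
  n1('b'): parent n0 fail=0; on 'b' 0 → fail=0;  out ∅∪∅=∅
  n4('c'): parent n0 fail=0; on 'c' 0 → fail=0;  out ∅∪∅=∅
  n8('e'): parent n0 fail=0; on 'e' 0 → fail=0;  out ∅∪∅=∅
  n2('be'): parent n1 fail=0; on 'e' 0 → fail=8;  out ∅∪∅=∅
  n5('cc'): parent n4 fail=0; on 'c' 0 → fail=4;  out ∅∪∅=∅
  n9('ec'): parent n8 fail=0; on 'c' 0 → fail=4;  out {2}∪∅={2}
  n3('bec'): parent n2 fail=8; on 'c' 8 → fail=9;  out {0}∪{2}={0,2}
  n6('ccc'): parent n5 fail=4; on 'c' 4 → fail=5;  out ∅∪∅=∅
  n7('cccd'): parent n6 fail=5; on 'd' 5→4→0 → fail=0;  out {1}∪∅={1}

Scan:
pos 0 'b': at 1
pos 1 'e': at 2
pos 2 'c': at 3  ** P0@[0:2],P2@[1:2]
pos 3 'c': at 5 (fail-walked)
pos 4 'c': at 6
pos 5 'c': at 6 (fail-walked)
pos 6 'd': at 7  ** P1@[3:6]
pos 7 'b': at 1 (fail-walked)
pos 8 'c': at 4 (fail-walked)
pos 9 'a': at 0 (fail-walked)
pos 10 'a': at 0
pos 11 'c': at 4
pos 12 'c': at 5
pos 13 'e': at 8 (fail-walked)
pos 14 'c': at 9  ** P2@[13:14]
pos 15 'c': at 5 (fail-walked)
pos 16 'c': at 6
pos 17 'd': at 7  ** P1@[14:17]
pos 18 'c': at 4 (fail-walked)
pos 19 'c': at 5
pos 20 'c': at 6
pos 21 'c': at 6 (fail-walked)
pos 22 'd': at 7  ** P1@[19:22]
pos 23 'e': at 8 (fail-walked)
pos 24 'b': at 1 (fail-walked)
pos 25 'e': at 2
pos 26 'c': at 3  ** P0@[24:26],P2@[25:26]
pos 27 'd': at 0 (fail-walked)
pos 28 'd': at 0
pos 29 'e': at 8
pos 30 'b': at 1 (fail-walked)
pos 31 'e': at 2
pos 32 'c': at 3  ** P0@[30:32],P2@[31:32]
pos 33 'e': at 8 (fail-walked)
pos 34 'e': at 8 (fail-walked)
pos 35 'c': at 9  ** P2@[34:35]
pos 36 'a': at 0 (fail-walked)
pos 37 'c': at 4
pos 38 'c': at 5
pos 39 'c': at 6
pos 40 'd': at 7  ** P1@[37:40]
pos 41 'd': at 0 (fail-walked)
pos 42 'a': at 0
pos 43 'e': at 8
pos 44 'd': at 0 (fail-walked)
pos 45 'b': at 1
pos 46 'c': at 4 (fail-walked)
pos 47 'e': at 8 (fail-walked)
pos 48 'a': at 0 (fail-walked)
pos 49 'e': at 8
pos 50 'c': at 9  ** P2@[49:50]
pos 51 'b': at 1 (fail-walked)
pos 52 'd': at 0 (fail-walked)
pos 53 'c': at 4
pos 54 'e': at 8 (fail-walked)
pos 55 'c': at 9  ** P2@[54:55]
pos 56 'c': at 5 (fail-walked)
pos 57 'c': at 6
pos 58 'c': at 6 (fail-walked)
pos 59 'd': at 7  ** P1@[56:59]
pos 60 'b': at 1 (fail-walked)
pos 61 'c': at 4 (fail-walked)
pos 62 'c': at 5
pos 63 'd': at 0 (fail-walked)
pos 64 'c': at 4
pos 65 'e': at 8 (fail-walked)
pos 66 'b': at 1 (fail-walked)
pos 67 'e': at 2
pos 68 'c': at 3  ** P0@[66:68],P2@[67:68]
pos 69 'b': at 1 (fail-walked)
pos 70 'e': at 2
pos 71 'c': at 3  ** P0@[69:71],P2@[70:71]
pos 72 'b': at 1 (fail-walked)
pos 73 'e': at 2

Matches: [[2,0],[2,2],[6,1],[14,2],[17,1],[22,1],[26,0],[26,2],[32,0],[32,2],[35,2],[40,1],[50,2],[55,2],[59,1],[68,0],[68,2],[71,0],[71,2]]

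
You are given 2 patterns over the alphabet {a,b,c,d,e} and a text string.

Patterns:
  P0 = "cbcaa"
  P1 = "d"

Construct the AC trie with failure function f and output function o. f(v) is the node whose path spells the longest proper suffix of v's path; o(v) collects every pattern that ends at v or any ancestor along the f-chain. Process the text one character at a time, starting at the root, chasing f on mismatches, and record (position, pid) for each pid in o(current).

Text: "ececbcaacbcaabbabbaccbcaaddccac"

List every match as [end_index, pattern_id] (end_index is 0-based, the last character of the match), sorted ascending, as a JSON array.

Construct AC machine:
Trie (insert patterns):
  n0 'ε': c→1 d→6
  n1 'c': b→2
  n2 'cb': c→3
  n3 'cbc': a→4
  n4 'cbca': a→5
  n5 'cbcaa': ·  [P0 ends]
  n6 'd': ·  [P1 ends]

BFS fail/out derivation:
  fail(1) 'c': from fail(0)=0 chase 'c': 0 ⇒ 0;  out=∅∪out(0)=∅
  fail(6) 'd': from fail(0)=0 chase 'd': 0 ⇒ 0;  out={1}∪out(0)={1}
  fail(2) 'cb': from fail(1)=0 chase 'b': 0 ⇒ 0;  out=∅∪out(0)=∅
  fail(3) 'cbc': from fail(2)=0 chase 'c': 0 ⇒ 1;  out=∅∪out(1)=∅
  fail(4) 'cbca': from fail(3)=1 chase 'a': 1→0 ⇒ 0;  out=∅∪out(0)=∅
  fail(5) 'cbcaa': from fail(4)=0 chase 'a': 0 ⇒ 0;  out={0}∪out(0)={0}

Run:
pos 0 'e': at 0
pos 1 'c': at 1
pos 2 'e': at 0 (via fail)
pos 3 'c': at 1
pos 4 'b': at 2
pos 5 'c': at 3
pos 6 'a': at 4
pos 7 'a': at 5  emit P0@[3:7]
pos 8 'c': at 1 (via fail)
pos 9 'b': at 2
pos 10 'c': at 3
pos 11 'a': at 4
pos 12 'a': at 5  emit P0@[8:12]
pos 13 'b': at 0 (via fail)
pos 14 'b': at 0
pos 15 'a': at 0
pos 16 'b': at 0
pos 17 'b': at 0
pos 18 'a': at 0
pos 19 'c': at 1
pos 20 'c': at 1 (via fail)
pos 21 'b': at 2
pos 22 'c': at 3
pos 23 'a': at 4
pos 24 'a': at 5  emit P0@[20:24]
pos 25 'd': at 6 (via fail)  emit P1@[25:25]
pos 26 'd': at 6 (via fail)  emit P1@[26:26]
pos 27 'c': at 1 (via fail)
pos 28 'c': at 1 (via fail)
pos 29 'a': at 0 (via fail)
pos 30 'c': at 1

Matches: [[7,0],[12,0],[24,0],[25,1],[26,1]]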